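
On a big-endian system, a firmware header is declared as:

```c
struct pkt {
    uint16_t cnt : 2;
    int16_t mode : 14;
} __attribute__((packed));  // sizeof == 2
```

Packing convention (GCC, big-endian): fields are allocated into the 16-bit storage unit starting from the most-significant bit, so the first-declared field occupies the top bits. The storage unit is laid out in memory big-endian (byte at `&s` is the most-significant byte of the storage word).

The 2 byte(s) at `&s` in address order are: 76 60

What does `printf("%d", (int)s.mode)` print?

[0]=0x76 [1]=0x60 (big-endian) → word 0x7660
cnt:2 @ bit 14 → (0x7660>>14)&0x3 = 0x1
mode:14 @ bit 0 → (0x7660>>0)&0x3fff = 0x3660  ←
mode signed 14b, MSB=1: 13920 - 16384 = -2464

-2464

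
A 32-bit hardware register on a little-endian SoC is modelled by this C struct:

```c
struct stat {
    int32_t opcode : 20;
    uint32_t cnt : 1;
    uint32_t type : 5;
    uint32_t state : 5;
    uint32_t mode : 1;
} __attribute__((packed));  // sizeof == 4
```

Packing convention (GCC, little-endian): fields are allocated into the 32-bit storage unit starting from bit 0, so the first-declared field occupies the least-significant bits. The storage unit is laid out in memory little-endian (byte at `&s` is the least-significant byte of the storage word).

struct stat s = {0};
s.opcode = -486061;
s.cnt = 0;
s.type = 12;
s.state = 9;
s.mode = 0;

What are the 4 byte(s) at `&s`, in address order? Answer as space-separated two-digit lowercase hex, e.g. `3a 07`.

53 95 88 25

opcode (20b) val=-486061 bits=0x89553 at bit 0: 0x00089553
cnt (1b) val=0 bits=0x0 at bit 20: 0x00089553
type (5b) val=12 bits=0xc at bit 21: 0x01889553
state (5b) val=9 bits=0x9 at bit 26: 0x25889553
mode (1b) val=0 bits=0x0 at bit 31: 0x25889553
word = 0x25889553 → little-endian bytes:
  [0]=0x53  [1]=0x95  [2]=0x88  [3]=0x25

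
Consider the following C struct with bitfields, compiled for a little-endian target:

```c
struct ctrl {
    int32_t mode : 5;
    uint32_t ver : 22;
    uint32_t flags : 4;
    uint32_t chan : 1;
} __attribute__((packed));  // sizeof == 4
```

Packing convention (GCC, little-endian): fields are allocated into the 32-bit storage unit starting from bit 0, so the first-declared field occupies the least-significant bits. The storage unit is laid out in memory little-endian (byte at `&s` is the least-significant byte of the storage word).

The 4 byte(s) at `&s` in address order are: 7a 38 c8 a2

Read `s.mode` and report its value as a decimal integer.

[0]=0x7a [1]=0x38 [2]=0xc8 [3]=0xa2 (little-endian) → word 0xa2c8387a
mode:5 @ bit 0 → (0xa2c8387a>>0)&0x1f = 0x1a  ←
ver:22 @ bit 5 → (0xa2c8387a>>5)&0x3fffff = 0x1641c3
flags:4 @ bit 27 → (0xa2c8387a>>27)&0xf = 0x4
chan:1 @ bit 31 → (0xa2c8387a>>31)&0x1 = 0x1
mode signed 5b, MSB=1: 26 - 32 = -6

-6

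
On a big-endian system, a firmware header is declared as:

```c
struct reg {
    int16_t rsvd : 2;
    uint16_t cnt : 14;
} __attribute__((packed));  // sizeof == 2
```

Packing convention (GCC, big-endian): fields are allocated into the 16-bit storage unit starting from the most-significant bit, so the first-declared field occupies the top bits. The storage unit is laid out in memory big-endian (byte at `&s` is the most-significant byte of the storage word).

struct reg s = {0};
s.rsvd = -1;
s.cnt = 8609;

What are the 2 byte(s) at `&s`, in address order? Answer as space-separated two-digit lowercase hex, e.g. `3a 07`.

e1 a1

[14+:2] rsvd=-1 & 0x3 = 0x3; word=0xc000
[0+:14] cnt=8609 & 0x3fff = 0x21a1; word=0xe1a1
word = 0xe1a1 → big-endian bytes:
  [0]=0xe1  [1]=0xa1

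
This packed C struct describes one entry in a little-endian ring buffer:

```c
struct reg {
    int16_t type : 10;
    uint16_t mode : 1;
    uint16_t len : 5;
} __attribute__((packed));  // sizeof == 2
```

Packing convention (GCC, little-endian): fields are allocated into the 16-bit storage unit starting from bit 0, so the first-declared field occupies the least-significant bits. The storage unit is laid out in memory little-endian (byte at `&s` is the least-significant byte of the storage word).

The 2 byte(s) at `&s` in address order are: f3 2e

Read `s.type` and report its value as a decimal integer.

[0]=0xf3 [1]=0x2e (little-endian) → word 0x2ef3
type [0+:10] = (word>>0) & 0x3ff = 755  ←
mode [10+:1] = (word>>10) & 0x1 = 1
len [11+:5] = (word>>11) & 0x1f = 5
type signed 10b, MSB=1: 755 - 1024 = -269

-269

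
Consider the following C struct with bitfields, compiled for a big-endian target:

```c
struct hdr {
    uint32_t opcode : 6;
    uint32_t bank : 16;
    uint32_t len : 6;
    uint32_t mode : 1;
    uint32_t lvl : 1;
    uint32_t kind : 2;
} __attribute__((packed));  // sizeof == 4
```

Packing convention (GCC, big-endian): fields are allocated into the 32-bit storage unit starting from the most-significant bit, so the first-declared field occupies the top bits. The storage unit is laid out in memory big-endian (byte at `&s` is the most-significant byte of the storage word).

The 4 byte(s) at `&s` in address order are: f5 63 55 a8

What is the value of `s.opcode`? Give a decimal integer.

[0]=0xf5 [1]=0x63 [2]=0x55 [3]=0xa8 (big-endian) → word 0xf56355a8
opcode:6 @ bit 26 → (0xf56355a8>>26)&0x3f = 0x3d  ←
bank:16 @ bit 10 → (0xf56355a8>>10)&0xffff = 0x58d5
len:6 @ bit 4 → (0xf56355a8>>4)&0x3f = 0x1a
mode:1 @ bit 3 → (0xf56355a8>>3)&0x1 = 0x1
lvl:1 @ bit 2 → (0xf56355a8>>2)&0x1 = 0x0
kind:2 @ bit 0 → (0xf56355a8>>0)&0x3 = 0x0

61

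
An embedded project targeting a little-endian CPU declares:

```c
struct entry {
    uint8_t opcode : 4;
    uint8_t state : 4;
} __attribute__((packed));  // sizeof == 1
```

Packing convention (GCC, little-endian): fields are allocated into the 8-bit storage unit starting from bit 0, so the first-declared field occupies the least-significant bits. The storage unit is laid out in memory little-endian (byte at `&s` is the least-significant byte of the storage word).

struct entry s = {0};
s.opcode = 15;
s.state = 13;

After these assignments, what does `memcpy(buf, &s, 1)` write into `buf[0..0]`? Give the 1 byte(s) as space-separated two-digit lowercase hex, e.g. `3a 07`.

df

opcode:4 = 15 → 0xf << 0 → word 0x0f
state:4 = 13 → 0xd << 4 → word 0xdf
word = 0xdf → little-endian bytes:
  [0]=0xdf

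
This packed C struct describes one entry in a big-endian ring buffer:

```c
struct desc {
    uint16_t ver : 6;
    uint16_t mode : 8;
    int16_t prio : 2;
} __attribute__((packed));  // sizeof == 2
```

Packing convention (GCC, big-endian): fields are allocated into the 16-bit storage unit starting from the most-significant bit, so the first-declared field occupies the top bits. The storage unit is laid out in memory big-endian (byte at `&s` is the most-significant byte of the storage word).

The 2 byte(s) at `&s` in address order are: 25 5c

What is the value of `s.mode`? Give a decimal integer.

[0]=0x25 [1]=0x5c (big-endian) → word 0x255c
ver:6 @ bit 10 → (0x255c>>10)&0x3f = 0x9
mode:8 @ bit 2 → (0x255c>>2)&0xff = 0x57  ←
prio:2 @ bit 0 → (0x255c>>0)&0x3 = 0x0

87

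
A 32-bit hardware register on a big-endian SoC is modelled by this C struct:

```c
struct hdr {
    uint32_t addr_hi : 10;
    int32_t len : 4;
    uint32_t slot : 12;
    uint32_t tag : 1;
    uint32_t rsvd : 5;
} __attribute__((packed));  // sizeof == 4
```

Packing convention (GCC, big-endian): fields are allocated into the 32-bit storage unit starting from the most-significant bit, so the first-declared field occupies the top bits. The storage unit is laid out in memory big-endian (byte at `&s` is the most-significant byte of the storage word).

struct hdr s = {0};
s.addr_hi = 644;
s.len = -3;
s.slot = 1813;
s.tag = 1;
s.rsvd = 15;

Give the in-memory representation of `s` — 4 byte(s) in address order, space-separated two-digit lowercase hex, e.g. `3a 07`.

a1 35 c5 6f

addr_hi:10 = 644 → 0x284 << 22 → word 0xa1000000
len:4 = -3 → 0xd << 18 → word 0xa1340000
slot:12 = 1813 → 0x715 << 6 → word 0xa135c540
tag:1 = 1 → 0x1 << 5 → word 0xa135c560
rsvd:5 = 15 → 0xf << 0 → word 0xa135c56f
word = 0xa135c56f → big-endian bytes:
  [0]=0xa1  [1]=0x35  [2]=0xc5  [3]=0x6f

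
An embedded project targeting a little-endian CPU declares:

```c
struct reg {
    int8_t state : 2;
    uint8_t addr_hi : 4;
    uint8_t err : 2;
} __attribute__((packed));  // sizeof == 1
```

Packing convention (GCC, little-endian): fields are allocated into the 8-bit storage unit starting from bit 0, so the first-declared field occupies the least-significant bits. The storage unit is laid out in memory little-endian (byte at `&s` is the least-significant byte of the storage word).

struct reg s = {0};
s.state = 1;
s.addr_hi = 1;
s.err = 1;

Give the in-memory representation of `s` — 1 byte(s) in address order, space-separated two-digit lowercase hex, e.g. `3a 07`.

[0+:2] state=1 & 0x3 = 0x1; word=0x01
[2+:4] addr_hi=1 & 0xf = 0x1; word=0x05
[6+:2] err=1 & 0x3 = 0x1; word=0x45
word = 0x45 → little-endian bytes:
  [0]=0x45

45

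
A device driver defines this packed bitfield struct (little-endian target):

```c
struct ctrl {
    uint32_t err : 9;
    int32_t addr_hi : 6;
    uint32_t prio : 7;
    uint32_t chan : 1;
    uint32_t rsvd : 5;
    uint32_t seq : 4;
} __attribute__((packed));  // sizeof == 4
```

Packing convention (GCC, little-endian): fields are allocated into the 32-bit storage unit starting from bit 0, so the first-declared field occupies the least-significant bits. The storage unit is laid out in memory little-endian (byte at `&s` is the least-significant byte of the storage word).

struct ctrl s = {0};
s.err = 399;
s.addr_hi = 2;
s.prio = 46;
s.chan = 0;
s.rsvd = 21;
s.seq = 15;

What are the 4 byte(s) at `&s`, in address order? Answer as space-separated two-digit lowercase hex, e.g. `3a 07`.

8f 05 97 fa

err:9 = 399 → 0x18f << 0 → word 0x0000018f
addr_hi:6 = 2 → 0x2 << 9 → word 0x0000058f
prio:7 = 46 → 0x2e << 15 → word 0x0017058f
chan:1 = 0 → 0x0 << 22 → word 0x0017058f
rsvd:5 = 21 → 0x15 << 23 → word 0x0a97058f
seq:4 = 15 → 0xf << 28 → word 0xfa97058f
word = 0xfa97058f → little-endian bytes:
  [0]=0x8f  [1]=0x05  [2]=0x97  [3]=0xfa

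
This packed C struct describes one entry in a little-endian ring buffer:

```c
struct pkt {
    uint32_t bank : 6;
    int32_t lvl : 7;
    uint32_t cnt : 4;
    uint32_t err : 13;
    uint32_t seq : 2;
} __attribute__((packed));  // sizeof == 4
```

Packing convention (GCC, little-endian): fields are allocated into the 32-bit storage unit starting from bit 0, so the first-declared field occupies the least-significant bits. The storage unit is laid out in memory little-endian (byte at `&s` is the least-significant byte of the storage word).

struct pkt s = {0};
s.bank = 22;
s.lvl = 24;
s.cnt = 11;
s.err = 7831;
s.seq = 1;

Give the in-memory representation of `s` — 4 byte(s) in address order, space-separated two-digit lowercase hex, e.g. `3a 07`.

16 66 2f 7d

bank (6b) val=22 bits=0x16 at bit 0: 0x00000016
lvl (7b) val=24 bits=0x18 at bit 6: 0x00000616
cnt (4b) val=11 bits=0xb at bit 13: 0x00016616
err (13b) val=7831 bits=0x1e97 at bit 17: 0x3d2f6616
seq (2b) val=1 bits=0x1 at bit 30: 0x7d2f6616
word = 0x7d2f6616 → little-endian bytes:
  [0]=0x16  [1]=0x66  [2]=0x2f  [3]=0x7d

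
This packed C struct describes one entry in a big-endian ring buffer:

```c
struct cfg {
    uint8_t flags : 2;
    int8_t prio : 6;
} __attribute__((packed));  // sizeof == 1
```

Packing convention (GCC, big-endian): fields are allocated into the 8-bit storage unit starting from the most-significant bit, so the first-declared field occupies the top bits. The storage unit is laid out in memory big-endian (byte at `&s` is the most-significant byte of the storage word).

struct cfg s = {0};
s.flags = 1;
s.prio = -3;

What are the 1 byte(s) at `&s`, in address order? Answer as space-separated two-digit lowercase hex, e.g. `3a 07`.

[6+:2] flags=1 & 0x3 = 0x1; word=0x40
[0+:6] prio=-3 & 0x3f = 0x3d; word=0x7d
word = 0x7d → big-endian bytes:
  [0]=0x7d

7d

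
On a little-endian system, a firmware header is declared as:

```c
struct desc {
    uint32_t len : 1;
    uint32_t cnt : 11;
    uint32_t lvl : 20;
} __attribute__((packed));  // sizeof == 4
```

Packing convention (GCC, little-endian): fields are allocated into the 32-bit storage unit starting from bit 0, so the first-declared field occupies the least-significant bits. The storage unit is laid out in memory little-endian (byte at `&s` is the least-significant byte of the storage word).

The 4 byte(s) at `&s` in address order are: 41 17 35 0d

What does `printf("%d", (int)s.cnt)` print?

[0]=0x41 [1]=0x17 [2]=0x35 [3]=0x0d (little-endian) → word 0x0d351741
len:1 @ bit 0 → (0x0d351741>>0)&0x1 = 0x1
cnt:11 @ bit 1 → (0x0d351741>>1)&0x7ff = 0x3a0  ←
lvl:20 @ bit 12 → (0x0d351741>>12)&0xfffff = 0xd351

928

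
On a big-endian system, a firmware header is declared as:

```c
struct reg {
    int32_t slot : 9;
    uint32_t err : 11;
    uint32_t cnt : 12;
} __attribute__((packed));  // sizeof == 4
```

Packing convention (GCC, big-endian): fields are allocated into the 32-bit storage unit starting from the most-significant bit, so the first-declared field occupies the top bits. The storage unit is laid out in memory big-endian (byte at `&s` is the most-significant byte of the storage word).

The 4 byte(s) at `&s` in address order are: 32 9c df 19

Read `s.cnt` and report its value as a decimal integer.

3865

[0]=0x32 [1]=0x9c [2]=0xdf [3]=0x19 (big-endian) → word 0x329cdf19
slot [23+:9] = (word>>23) & 0x1ff = 101
err [12+:11] = (word>>12) & 0x7ff = 461
cnt [0+:12] = (word>>0) & 0xfff = 3865  ←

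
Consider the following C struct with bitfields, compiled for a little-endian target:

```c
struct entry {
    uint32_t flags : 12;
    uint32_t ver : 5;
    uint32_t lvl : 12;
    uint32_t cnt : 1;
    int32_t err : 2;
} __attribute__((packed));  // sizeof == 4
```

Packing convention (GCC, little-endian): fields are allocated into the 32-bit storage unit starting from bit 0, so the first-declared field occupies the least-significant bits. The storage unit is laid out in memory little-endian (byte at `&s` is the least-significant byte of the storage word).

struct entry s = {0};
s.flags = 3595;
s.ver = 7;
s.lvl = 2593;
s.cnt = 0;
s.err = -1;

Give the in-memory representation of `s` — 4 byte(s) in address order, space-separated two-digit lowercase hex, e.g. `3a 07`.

[0+:12] flags=3595 & 0xfff = 0xe0b; word=0x00000e0b
[12+:5] ver=7 & 0x1f = 0x7; word=0x00007e0b
[17+:12] lvl=2593 & 0xfff = 0xa21; word=0x14427e0b
[29+:1] cnt=0 & 0x1 = 0x0; word=0x14427e0b
[30+:2] err=-1 & 0x3 = 0x3; word=0xd4427e0b
word = 0xd4427e0b → little-endian bytes:
  [0]=0x0b  [1]=0x7e  [2]=0x42  [3]=0xd4

0b 7e 42 d4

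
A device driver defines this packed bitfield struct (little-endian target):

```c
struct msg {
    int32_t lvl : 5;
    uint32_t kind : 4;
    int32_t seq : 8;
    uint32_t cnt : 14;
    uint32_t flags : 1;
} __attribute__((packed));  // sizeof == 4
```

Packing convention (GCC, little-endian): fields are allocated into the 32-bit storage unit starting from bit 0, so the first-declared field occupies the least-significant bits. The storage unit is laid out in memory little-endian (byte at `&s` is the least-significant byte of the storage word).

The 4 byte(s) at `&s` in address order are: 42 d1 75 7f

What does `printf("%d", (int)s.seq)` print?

-24

[0]=0x42 [1]=0xd1 [2]=0x75 [3]=0x7f (little-endian) → word 0x7f75d142
lvl:5 @ bit 0 → (0x7f75d142>>0)&0x1f = 0x2
kind:4 @ bit 5 → (0x7f75d142>>5)&0xf = 0xa
seq:8 @ bit 9 → (0x7f75d142>>9)&0xff = 0xe8  ←
cnt:14 @ bit 17 → (0x7f75d142>>17)&0x3fff = 0x3fba
flags:1 @ bit 31 → (0x7f75d142>>31)&0x1 = 0x0
seq signed 8b, MSB=1: 232 - 256 = -24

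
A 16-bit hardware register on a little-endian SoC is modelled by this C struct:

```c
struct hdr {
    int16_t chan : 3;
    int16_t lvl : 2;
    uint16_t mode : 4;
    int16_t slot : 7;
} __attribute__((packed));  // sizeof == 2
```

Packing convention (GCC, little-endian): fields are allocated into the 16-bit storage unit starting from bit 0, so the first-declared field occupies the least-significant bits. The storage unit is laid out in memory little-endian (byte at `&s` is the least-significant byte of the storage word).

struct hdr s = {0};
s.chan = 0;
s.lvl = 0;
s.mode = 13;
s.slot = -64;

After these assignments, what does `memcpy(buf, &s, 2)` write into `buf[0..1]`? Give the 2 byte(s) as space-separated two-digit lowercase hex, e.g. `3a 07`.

a0 81

chan:3 = 0 → 0x0 << 0 → word 0x0000
lvl:2 = 0 → 0x0 << 3 → word 0x0000
mode:4 = 13 → 0xd << 5 → word 0x01a0
slot:7 = -64 → 0x40 << 9 → word 0x81a0
word = 0x81a0 → little-endian bytes:
  [0]=0xa0  [1]=0x81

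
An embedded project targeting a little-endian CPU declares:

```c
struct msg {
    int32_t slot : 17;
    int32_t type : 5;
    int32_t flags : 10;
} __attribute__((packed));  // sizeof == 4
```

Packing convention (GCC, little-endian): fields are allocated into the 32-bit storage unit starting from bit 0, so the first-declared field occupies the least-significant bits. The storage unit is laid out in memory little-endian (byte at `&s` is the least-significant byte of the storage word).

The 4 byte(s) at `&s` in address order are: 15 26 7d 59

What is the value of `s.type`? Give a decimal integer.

[0]=0x15 [1]=0x26 [2]=0x7d [3]=0x59 (little-endian) → word 0x597d2615
slot:17 @ bit 0 → (0x597d2615>>0)&0x1ffff = 0x12615
type:5 @ bit 17 → (0x597d2615>>17)&0x1f = 0x1e  ←
flags:10 @ bit 22 → (0x597d2615>>22)&0x3ff = 0x165
type signed 5b, MSB=1: 30 - 32 = -2

-2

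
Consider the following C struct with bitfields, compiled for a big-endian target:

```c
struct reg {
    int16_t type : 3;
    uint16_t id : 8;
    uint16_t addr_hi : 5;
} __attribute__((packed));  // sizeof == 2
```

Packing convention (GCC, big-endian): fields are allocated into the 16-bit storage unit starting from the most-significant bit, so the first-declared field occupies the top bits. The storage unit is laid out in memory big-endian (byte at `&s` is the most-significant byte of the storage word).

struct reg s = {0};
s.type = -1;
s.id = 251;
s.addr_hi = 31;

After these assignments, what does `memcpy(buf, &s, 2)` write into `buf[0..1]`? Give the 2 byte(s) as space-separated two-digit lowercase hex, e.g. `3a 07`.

type (3b) val=-1 bits=0x7 at bit 13: 0xe000
id (8b) val=251 bits=0xfb at bit 5: 0xff60
addr_hi (5b) val=31 bits=0x1f at bit 0: 0xff7f
word = 0xff7f → big-endian bytes:
  [0]=0xff  [1]=0x7f

ff 7f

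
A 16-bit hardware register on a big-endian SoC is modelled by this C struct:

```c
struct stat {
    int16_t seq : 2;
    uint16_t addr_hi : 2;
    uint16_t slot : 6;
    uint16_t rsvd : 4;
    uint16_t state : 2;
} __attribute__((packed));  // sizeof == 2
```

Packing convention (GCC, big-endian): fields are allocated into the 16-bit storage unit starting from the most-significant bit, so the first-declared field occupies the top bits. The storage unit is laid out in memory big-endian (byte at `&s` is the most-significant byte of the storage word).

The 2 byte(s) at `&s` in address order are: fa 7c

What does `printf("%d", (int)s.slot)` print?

41

[0]=0xfa [1]=0x7c (big-endian) → word 0xfa7c
seq:2 @ bit 14 → (0xfa7c>>14)&0x3 = 0x3
addr_hi:2 @ bit 12 → (0xfa7c>>12)&0x3 = 0x3
slot:6 @ bit 6 → (0xfa7c>>6)&0x3f = 0x29  ←
rsvd:4 @ bit 2 → (0xfa7c>>2)&0xf = 0xf
state:2 @ bit 0 → (0xfa7c>>0)&0x3 = 0x0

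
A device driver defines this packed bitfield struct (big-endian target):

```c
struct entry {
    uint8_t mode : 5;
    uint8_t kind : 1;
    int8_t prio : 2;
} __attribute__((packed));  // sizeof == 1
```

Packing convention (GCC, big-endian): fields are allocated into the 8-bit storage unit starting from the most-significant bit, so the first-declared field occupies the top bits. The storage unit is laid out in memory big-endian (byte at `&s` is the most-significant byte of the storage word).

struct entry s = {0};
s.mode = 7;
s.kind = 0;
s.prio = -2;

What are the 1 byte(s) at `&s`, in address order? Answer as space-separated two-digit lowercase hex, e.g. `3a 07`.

mode (5b) val=7 bits=0x7 at bit 3: 0x38
kind (1b) val=0 bits=0x0 at bit 2: 0x38
prio (2b) val=-2 bits=0x2 at bit 0: 0x3a
word = 0x3a → big-endian bytes:
  [0]=0x3a

3a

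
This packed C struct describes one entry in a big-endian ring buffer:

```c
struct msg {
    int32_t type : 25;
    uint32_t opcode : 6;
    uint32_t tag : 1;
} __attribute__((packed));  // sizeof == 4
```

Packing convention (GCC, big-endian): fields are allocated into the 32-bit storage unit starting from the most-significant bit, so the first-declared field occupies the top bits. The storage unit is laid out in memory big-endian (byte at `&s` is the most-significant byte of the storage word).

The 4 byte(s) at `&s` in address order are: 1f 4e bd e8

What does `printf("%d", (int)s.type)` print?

4103547

[0]=0x1f [1]=0x4e [2]=0xbd [3]=0xe8 (big-endian) → word 0x1f4ebde8
type:25 @ bit 7 → (0x1f4ebde8>>7)&0x1ffffff = 0x3e9d7b  ←
opcode:6 @ bit 1 → (0x1f4ebde8>>1)&0x3f = 0x34
tag:1 @ bit 0 → (0x1f4ebde8>>0)&0x1 = 0x0
type signed 25b, MSB=0: value = 4103547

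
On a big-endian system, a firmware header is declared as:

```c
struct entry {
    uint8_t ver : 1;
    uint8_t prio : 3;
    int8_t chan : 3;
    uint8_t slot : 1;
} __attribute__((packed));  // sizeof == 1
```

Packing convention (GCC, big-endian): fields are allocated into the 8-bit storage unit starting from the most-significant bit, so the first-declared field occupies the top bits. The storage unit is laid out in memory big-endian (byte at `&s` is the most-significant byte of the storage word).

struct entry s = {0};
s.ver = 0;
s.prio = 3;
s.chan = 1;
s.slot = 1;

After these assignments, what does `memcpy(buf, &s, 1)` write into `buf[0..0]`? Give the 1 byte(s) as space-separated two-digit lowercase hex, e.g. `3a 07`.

ver (1b) val=0 bits=0x0 at bit 7: 0x00
prio (3b) val=3 bits=0x3 at bit 4: 0x30
chan (3b) val=1 bits=0x1 at bit 1: 0x32
slot (1b) val=1 bits=0x1 at bit 0: 0x33
word = 0x33 → big-endian bytes:
  [0]=0x33

33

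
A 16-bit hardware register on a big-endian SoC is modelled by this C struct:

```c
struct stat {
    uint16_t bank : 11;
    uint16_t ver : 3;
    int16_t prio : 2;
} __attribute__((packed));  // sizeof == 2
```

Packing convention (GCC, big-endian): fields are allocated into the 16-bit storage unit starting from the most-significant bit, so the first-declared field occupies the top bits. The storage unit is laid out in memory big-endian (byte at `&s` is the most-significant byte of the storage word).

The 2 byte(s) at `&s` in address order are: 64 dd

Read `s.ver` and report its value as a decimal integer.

7

[0]=0x64 [1]=0xdd (big-endian) → word 0x64dd
bank:11 @ bit 5 → (0x64dd>>5)&0x7ff = 0x326
ver:3 @ bit 2 → (0x64dd>>2)&0x7 = 0x7  ←
prio:2 @ bit 0 → (0x64dd>>0)&0x3 = 0x1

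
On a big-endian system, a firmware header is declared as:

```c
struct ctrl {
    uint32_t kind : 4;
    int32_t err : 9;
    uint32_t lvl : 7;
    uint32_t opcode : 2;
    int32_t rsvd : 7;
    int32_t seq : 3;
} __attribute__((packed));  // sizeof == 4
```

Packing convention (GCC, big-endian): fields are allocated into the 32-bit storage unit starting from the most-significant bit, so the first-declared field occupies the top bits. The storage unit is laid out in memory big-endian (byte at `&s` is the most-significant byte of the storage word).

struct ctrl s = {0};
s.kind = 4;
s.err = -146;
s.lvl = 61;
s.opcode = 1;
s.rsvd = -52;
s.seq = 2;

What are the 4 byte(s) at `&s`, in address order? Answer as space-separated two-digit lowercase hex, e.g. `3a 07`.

kind (4b) val=4 bits=0x4 at bit 28: 0x40000000
err (9b) val=-146 bits=0x16e at bit 19: 0x4b700000
lvl (7b) val=61 bits=0x3d at bit 12: 0x4b73d000
opcode (2b) val=1 bits=0x1 at bit 10: 0x4b73d400
rsvd (7b) val=-52 bits=0x4c at bit 3: 0x4b73d660
seq (3b) val=2 bits=0x2 at bit 0: 0x4b73d662
word = 0x4b73d662 → big-endian bytes:
  [0]=0x4b  [1]=0x73  [2]=0xd6  [3]=0x62

4b 73 d6 62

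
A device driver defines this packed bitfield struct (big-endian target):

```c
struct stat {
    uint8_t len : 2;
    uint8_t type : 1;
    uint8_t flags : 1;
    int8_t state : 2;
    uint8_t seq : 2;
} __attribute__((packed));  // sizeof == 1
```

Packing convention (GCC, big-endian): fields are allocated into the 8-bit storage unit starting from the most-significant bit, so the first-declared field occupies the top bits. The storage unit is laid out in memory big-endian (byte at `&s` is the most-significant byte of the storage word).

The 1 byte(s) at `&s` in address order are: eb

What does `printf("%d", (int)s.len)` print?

[0]=0xeb (big-endian) → word 0xeb
len:2 @ bit 6 → (0xeb>>6)&0x3 = 0x3  ←
type:1 @ bit 5 → (0xeb>>5)&0x1 = 0x1
flags:1 @ bit 4 → (0xeb>>4)&0x1 = 0x0
state:2 @ bit 2 → (0xeb>>2)&0x3 = 0x2
seq:2 @ bit 0 → (0xeb>>0)&0x3 = 0x3

3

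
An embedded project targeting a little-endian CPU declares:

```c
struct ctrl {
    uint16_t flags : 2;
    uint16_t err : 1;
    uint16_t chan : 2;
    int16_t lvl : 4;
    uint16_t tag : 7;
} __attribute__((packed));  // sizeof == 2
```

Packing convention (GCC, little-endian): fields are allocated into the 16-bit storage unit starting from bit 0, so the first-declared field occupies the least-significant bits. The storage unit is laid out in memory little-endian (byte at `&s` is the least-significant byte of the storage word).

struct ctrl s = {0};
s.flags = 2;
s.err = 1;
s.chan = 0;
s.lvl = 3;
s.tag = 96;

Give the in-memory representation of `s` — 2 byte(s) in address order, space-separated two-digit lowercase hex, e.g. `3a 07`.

flags:2 = 2 → 0x2 << 0 → word 0x0002
err:1 = 1 → 0x1 << 2 → word 0x0006
chan:2 = 0 → 0x0 << 3 → word 0x0006
lvl:4 = 3 → 0x3 << 5 → word 0x0066
tag:7 = 96 → 0x60 << 9 → word 0xc066
word = 0xc066 → little-endian bytes:
  [0]=0x66  [1]=0xc0

66 c0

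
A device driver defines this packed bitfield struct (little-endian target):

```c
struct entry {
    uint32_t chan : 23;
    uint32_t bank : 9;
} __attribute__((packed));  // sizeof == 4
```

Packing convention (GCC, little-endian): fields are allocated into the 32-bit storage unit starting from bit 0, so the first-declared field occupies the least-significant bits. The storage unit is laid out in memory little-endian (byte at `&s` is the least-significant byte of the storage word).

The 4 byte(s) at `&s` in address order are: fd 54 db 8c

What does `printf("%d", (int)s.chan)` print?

[0]=0xfd [1]=0x54 [2]=0xdb [3]=0x8c (little-endian) → word 0x8cdb54fd
chan:23 @ bit 0 → (0x8cdb54fd>>0)&0x7fffff = 0x5b54fd  ←
bank:9 @ bit 23 → (0x8cdb54fd>>23)&0x1ff = 0x119

5985533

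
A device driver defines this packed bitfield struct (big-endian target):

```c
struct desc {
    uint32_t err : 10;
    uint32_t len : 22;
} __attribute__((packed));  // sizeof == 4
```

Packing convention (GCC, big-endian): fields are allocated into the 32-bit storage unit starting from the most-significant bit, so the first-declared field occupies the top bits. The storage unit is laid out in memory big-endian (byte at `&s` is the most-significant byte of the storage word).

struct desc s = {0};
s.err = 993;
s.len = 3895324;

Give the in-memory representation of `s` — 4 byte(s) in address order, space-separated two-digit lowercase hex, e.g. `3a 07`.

f8 7b 70 1c

[22+:10] err=993 & 0x3ff = 0x3e1; word=0xf8400000
[0+:22] len=3895324 & 0x3fffff = 0x3b701c; word=0xf87b701c
word = 0xf87b701c → big-endian bytes:
  [0]=0xf8  [1]=0x7b  [2]=0x70  [3]=0x1c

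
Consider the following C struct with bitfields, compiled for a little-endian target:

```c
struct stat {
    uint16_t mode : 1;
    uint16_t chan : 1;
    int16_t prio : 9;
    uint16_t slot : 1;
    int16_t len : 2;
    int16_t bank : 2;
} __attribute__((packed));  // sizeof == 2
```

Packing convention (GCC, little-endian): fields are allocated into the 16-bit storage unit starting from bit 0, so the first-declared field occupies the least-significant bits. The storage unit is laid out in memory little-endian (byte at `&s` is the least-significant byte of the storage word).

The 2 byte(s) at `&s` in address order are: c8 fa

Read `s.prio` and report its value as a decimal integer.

[0]=0xc8 [1]=0xfa (little-endian) → word 0xfac8
mode:1 @ bit 0 → (0xfac8>>0)&0x1 = 0x0
chan:1 @ bit 1 → (0xfac8>>1)&0x1 = 0x0
prio:9 @ bit 2 → (0xfac8>>2)&0x1ff = 0xb2  ←
slot:1 @ bit 11 → (0xfac8>>11)&0x1 = 0x1
len:2 @ bit 12 → (0xfac8>>12)&0x3 = 0x3
bank:2 @ bit 14 → (0xfac8>>14)&0x3 = 0x3
prio signed 9b, MSB=0: value = 178

178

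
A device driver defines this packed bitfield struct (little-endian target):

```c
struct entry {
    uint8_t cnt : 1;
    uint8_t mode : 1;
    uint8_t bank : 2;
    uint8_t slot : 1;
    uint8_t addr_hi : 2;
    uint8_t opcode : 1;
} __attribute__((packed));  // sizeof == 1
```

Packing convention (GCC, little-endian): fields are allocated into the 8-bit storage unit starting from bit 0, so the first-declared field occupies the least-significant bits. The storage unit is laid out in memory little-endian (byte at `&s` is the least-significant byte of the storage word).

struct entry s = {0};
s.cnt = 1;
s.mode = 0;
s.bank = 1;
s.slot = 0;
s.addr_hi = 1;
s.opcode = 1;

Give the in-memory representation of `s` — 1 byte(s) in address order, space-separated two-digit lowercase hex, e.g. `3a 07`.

[0+:1] cnt=1 & 0x1 = 0x1; word=0x01
[1+:1] mode=0 & 0x1 = 0x0; word=0x01
[2+:2] bank=1 & 0x3 = 0x1; word=0x05
[4+:1] slot=0 & 0x1 = 0x0; word=0x05
[5+:2] addr_hi=1 & 0x3 = 0x1; word=0x25
[7+:1] opcode=1 & 0x1 = 0x1; word=0xa5
word = 0xa5 → little-endian bytes:
  [0]=0xa5

a5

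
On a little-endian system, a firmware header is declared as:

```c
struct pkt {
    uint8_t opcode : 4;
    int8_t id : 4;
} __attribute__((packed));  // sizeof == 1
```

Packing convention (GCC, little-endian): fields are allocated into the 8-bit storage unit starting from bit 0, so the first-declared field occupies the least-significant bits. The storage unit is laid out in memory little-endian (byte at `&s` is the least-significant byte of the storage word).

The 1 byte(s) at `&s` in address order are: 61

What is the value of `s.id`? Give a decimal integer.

6

[0]=0x61 (little-endian) → word 0x61
opcode [0+:4] = (word>>0) & 0xf = 1
id [4+:4] = (word>>4) & 0xf = 6  ←
id signed 4b, MSB=0: value = 6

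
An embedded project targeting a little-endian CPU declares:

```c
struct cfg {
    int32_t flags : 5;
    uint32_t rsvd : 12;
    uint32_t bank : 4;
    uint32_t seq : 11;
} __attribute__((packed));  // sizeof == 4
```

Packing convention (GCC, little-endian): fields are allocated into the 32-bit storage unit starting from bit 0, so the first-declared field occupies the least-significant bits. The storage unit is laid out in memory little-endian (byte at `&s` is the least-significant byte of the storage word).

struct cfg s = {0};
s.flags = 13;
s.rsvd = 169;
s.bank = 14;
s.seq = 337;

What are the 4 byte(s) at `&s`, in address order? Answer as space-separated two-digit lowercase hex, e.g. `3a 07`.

flags:5 = 13 → 0xd << 0 → word 0x0000000d
rsvd:12 = 169 → 0xa9 << 5 → word 0x0000152d
bank:4 = 14 → 0xe << 17 → word 0x001c152d
seq:11 = 337 → 0x151 << 21 → word 0x2a3c152d
word = 0x2a3c152d → little-endian bytes:
  [0]=0x2d  [1]=0x15  [2]=0x3c  [3]=0x2a

2d 15 3c 2a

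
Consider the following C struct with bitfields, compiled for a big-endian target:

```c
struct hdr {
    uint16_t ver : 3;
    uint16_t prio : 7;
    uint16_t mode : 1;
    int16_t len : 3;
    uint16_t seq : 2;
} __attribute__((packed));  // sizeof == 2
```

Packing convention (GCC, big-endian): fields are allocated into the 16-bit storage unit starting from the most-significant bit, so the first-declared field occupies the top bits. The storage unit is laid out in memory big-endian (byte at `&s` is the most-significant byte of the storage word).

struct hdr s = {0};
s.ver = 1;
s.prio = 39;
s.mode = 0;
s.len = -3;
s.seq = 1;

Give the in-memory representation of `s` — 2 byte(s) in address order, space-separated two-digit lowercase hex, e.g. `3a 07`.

29 d5

ver:3 = 1 → 0x1 << 13 → word 0x2000
prio:7 = 39 → 0x27 << 6 → word 0x29c0
mode:1 = 0 → 0x0 << 5 → word 0x29c0
len:3 = -3 → 0x5 << 2 → word 0x29d4
seq:2 = 1 → 0x1 << 0 → word 0x29d5
word = 0x29d5 → big-endian bytes:
  [0]=0x29  [1]=0xd5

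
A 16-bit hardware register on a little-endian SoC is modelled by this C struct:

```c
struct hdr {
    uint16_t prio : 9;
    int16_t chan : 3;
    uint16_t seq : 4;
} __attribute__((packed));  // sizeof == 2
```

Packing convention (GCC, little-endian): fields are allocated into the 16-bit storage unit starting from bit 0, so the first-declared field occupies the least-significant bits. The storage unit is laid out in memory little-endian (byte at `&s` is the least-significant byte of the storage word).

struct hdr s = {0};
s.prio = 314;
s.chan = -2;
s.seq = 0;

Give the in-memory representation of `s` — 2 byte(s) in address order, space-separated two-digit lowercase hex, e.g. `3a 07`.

prio:9 = 314 → 0x13a << 0 → word 0x013a
chan:3 = -2 → 0x6 << 9 → word 0x0d3a
seq:4 = 0 → 0x0 << 12 → word 0x0d3a
word = 0x0d3a → little-endian bytes:
  [0]=0x3a  [1]=0x0d

3a 0d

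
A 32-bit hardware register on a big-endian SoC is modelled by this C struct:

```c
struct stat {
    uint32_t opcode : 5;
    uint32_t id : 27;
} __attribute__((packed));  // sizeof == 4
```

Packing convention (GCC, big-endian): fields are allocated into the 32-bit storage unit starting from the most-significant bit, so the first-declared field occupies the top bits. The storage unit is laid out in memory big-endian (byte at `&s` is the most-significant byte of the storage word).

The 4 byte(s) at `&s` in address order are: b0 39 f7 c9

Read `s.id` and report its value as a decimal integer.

[0]=0xb0 [1]=0x39 [2]=0xf7 [3]=0xc9 (big-endian) → word 0xb039f7c9
opcode [27+:5] = (word>>27) & 0x1f = 22
id [0+:27] = (word>>0) & 0x7ffffff = 3798985  ←

3798985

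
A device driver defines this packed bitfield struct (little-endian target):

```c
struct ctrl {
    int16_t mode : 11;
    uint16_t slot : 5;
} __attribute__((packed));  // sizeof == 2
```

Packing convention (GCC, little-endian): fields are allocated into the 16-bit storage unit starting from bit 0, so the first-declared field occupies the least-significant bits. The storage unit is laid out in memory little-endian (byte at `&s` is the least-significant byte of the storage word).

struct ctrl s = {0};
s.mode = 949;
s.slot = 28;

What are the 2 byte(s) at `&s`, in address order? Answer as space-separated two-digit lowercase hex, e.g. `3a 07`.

b5 e3

mode (11b) val=949 bits=0x3b5 at bit 0: 0x03b5
slot (5b) val=28 bits=0x1c at bit 11: 0xe3b5
word = 0xe3b5 → little-endian bytes:
  [0]=0xb5  [1]=0xe3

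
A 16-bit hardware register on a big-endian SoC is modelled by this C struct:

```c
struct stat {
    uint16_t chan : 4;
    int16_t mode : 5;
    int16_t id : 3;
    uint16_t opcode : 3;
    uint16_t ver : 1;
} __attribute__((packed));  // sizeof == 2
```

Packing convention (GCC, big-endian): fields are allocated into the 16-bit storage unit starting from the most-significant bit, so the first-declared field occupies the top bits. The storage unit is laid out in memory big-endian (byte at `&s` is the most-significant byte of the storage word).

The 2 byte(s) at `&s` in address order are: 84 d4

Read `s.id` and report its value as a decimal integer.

[0]=0x84 [1]=0xd4 (big-endian) → word 0x84d4
chan [12+:4] = (word>>12) & 0xf = 8
mode [7+:5] = (word>>7) & 0x1f = 9
id [4+:3] = (word>>4) & 0x7 = 5  ←
opcode [1+:3] = (word>>1) & 0x7 = 2
ver [0+:1] = (word>>0) & 0x1 = 0
id signed 3b, MSB=1: 5 - 8 = -3

-3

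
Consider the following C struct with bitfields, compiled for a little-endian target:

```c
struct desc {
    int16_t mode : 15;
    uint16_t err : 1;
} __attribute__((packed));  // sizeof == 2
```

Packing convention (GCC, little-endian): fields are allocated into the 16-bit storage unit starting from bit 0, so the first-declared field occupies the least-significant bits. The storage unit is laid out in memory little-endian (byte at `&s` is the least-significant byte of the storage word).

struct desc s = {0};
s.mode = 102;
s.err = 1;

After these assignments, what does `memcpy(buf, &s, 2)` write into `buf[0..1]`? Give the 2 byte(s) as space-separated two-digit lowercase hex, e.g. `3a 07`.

mode:15 = 102 → 0x66 << 0 → word 0x0066
err:1 = 1 → 0x1 << 15 → word 0x8066
word = 0x8066 → little-endian bytes:
  [0]=0x66  [1]=0x80

66 80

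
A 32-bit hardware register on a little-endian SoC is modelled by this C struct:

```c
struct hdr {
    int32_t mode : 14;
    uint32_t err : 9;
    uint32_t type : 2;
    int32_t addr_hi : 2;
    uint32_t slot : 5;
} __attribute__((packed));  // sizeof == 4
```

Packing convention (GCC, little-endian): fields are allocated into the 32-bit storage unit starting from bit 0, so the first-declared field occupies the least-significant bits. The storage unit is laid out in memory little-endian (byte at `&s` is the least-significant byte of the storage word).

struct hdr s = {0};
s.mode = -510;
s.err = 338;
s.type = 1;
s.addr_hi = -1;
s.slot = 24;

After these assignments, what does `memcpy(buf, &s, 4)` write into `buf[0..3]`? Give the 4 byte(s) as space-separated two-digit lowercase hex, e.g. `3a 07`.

mode:14 = -510 → 0x3e02 << 0 → word 0x00003e02
err:9 = 338 → 0x152 << 14 → word 0x0054be02
type:2 = 1 → 0x1 << 23 → word 0x00d4be02
addr_hi:2 = -1 → 0x3 << 25 → word 0x06d4be02
slot:5 = 24 → 0x18 << 27 → word 0xc6d4be02
word = 0xc6d4be02 → little-endian bytes:
  [0]=0x02  [1]=0xbe  [2]=0xd4  [3]=0xc6

02 be d4 c6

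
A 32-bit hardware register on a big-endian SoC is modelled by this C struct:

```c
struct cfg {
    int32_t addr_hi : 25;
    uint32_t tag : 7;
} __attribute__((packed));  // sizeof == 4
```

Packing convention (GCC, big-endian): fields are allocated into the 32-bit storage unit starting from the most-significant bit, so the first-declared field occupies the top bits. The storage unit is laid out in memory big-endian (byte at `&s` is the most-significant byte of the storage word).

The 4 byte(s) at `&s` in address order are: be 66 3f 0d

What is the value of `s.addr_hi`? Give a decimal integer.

-8598402

[0]=0xbe [1]=0x66 [2]=0x3f [3]=0x0d (big-endian) → word 0xbe663f0d
addr_hi [7+:25] = (word>>7) & 0x1ffffff = 24956030  ←
tag [0+:7] = (word>>0) & 0x7f = 13
addr_hi signed 25b, MSB=1: 24956030 - 33554432 = -8598402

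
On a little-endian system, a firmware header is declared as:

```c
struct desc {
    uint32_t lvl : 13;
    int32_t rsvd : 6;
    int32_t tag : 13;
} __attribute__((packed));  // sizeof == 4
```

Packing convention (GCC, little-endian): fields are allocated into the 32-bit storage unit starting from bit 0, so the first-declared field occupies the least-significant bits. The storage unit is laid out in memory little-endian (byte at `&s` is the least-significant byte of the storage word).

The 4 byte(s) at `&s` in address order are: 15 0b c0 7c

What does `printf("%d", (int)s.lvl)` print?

[0]=0x15 [1]=0x0b [2]=0xc0 [3]=0x7c (little-endian) → word 0x7cc00b15
lvl:13 @ bit 0 → (0x7cc00b15>>0)&0x1fff = 0xb15  ←
rsvd:6 @ bit 13 → (0x7cc00b15>>13)&0x3f = 0x0
tag:13 @ bit 19 → (0x7cc00b15>>19)&0x1fff = 0xf98

2837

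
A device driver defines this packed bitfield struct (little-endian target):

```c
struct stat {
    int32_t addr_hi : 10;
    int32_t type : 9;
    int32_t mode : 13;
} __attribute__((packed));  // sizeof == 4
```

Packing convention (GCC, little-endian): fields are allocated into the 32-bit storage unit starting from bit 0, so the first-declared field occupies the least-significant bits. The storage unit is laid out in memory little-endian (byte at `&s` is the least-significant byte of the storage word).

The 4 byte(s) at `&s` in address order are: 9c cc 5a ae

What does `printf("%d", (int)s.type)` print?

[0]=0x9c [1]=0xcc [2]=0x5a [3]=0xae (little-endian) → word 0xae5acc9c
addr_hi:10 @ bit 0 → (0xae5acc9c>>0)&0x3ff = 0x9c
type:9 @ bit 10 → (0xae5acc9c>>10)&0x1ff = 0xb3  ←
mode:13 @ bit 19 → (0xae5acc9c>>19)&0x1fff = 0x15cb
type signed 9b, MSB=0: value = 179

179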